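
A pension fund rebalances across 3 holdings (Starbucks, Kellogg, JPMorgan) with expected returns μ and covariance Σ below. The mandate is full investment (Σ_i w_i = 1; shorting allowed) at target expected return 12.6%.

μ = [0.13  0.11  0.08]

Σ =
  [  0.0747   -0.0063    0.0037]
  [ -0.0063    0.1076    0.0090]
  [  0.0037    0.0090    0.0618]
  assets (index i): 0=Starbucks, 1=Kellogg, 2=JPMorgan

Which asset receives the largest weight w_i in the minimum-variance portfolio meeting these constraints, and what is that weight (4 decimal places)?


p=Σ⁻¹μ = [1.7766  1.0396  1.0367]
q=Σ⁻¹𝟙 = [13.4403  8.9029  14.0800]
a=μᵀp=0.428257  b=𝟙ᵀp=3.852964  c=𝟙ᵀq=36.423253  D=ac−b²=0.753164
λ₁=(c·0.126−b)/D = (36.423253·0.126−3.852964)/0.753164 = 0.977696
λ₂=(a−b·0.126)/D = (0.428257−3.852964·0.126)/0.753164 = -0.075969
w* = 0.977696·p + -0.075969·q:
  w_0 = 0.977696·1.7766 + -0.075969·13.4403 = 0.7160  (Starbucks)
  w_1 = 0.977696·1.0396 + -0.075969·8.9029 = 0.3401  (Kellogg)
  w_2 = 0.977696·1.0367 + -0.075969·14.0800 = -0.0560  (JPMorgan)
Σw_i=1.0000  μᵀw=0.1260
σ²=wᵀΣw=λ₁·μ_p+λ₂ = 0.977696·0.126 + -0.075969 = 0.047221 ≈ 0.0472

Starbucks (0.7160)


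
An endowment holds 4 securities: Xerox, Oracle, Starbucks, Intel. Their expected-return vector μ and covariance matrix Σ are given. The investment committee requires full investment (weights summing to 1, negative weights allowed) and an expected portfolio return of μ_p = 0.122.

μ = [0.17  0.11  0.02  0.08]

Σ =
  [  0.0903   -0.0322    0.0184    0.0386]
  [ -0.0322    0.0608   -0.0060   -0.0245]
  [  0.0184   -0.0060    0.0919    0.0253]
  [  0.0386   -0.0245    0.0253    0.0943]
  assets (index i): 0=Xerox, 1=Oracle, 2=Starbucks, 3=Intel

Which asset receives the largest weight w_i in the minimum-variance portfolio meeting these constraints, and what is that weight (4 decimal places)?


g=Σ⁻¹μ = [2.9506  3.6078  -0.3203  0.6639]
h=Σ⁻¹𝟙 = [15.9890  29.5833  6.8866  9.8980]
a=μᵀg=0.945158  b=𝟙ᵀg=6.901870  c=𝟙ᵀh=62.357001  D=ac−b²=11.301384
λ₁=(c·0.122−b)/D = (62.357001·0.122−6.901870)/11.301384 = 0.062442
λ₂=(a−b·0.122)/D = (0.945158−6.901870·0.122)/11.301384 = 0.009125
w* = 0.062442·g + 0.009125·h:
  w_0 = 0.062442·2.9506 + 0.009125·15.9890 = 0.3301  (Xerox)
  w_1 = 0.062442·3.6078 + 0.009125·29.5833 = 0.4952  (Oracle)
  w_2 = 0.062442·-0.3203 + 0.009125·6.8866 = 0.0428  (Starbucks)
  w_3 = 0.062442·0.6639 + 0.009125·9.8980 = 0.1318  (Intel)
Σw_i=1.0000  μᵀw=0.1220
σ²=wᵀΣw=λ₁·μ_p+λ₂ = 0.062442·0.122 + 0.009125 = 0.016743 ≈ 0.0167

Oracle (0.4952)


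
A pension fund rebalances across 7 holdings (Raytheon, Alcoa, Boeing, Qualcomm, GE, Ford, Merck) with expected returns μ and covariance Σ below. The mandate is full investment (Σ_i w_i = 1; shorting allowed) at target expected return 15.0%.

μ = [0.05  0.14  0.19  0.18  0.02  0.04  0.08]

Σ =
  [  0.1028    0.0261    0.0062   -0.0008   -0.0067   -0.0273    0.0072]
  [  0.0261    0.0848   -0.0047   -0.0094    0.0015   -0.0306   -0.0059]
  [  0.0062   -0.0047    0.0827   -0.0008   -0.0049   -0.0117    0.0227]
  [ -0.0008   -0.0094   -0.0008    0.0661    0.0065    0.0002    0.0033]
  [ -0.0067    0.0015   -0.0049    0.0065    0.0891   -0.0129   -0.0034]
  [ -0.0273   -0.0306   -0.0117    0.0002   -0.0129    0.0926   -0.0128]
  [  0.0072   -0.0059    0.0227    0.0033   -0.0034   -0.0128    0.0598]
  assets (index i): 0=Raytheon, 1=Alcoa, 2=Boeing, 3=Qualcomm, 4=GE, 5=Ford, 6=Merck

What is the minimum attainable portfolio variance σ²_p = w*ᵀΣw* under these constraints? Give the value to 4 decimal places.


0.0145

x=Σ⁻¹μ = [0.1037  2.8387  2.5241  3.0675  0.4085  1.8951  0.9068]
y=Σ⁻¹𝟙 = [10.5518  21.9526  12.3644  15.9442  15.8650  27.5057  18.8340]
a=μᵀx=1.590842  b=𝟙ᵀx=11.744392  c=𝟙ᵀy=123.017717  D=ac−b²=57.770964
λ₁=(c·0.150−b)/D = (123.017717·0.150−11.744392)/57.770964 = 0.116118
λ₂=(a−b·0.150)/D = (1.590842−11.744392·0.150)/57.770964 = -0.002957
w* = 0.116118·x + -0.002957·y:
  w_0 = 0.116118·0.1037 + -0.002957·10.5518 = -0.0192  (Raytheon)
  w_1 = 0.116118·2.8387 + -0.002957·21.9526 = 0.2647  (Alcoa)
  w_2 = 0.116118·2.5241 + -0.002957·12.3644 = 0.2565  (Boeing)
  w_3 = 0.116118·3.0675 + -0.002957·15.9442 = 0.3090  (Qualcomm)
  w_4 = 0.116118·0.4085 + -0.002957·15.8650 = 0.0005  (GE)
  w_5 = 0.116118·1.8951 + -0.002957·27.5057 = 0.1387  (Ford)
  w_6 = 0.116118·0.9068 + -0.002957·18.8340 = 0.0496  (Merck)
Σw_i=1.0000  μᵀw=0.1500
σ²=wᵀΣw=λ₁·μ_p+λ₂ = 0.116118·0.150 + -0.002957 = 0.014461 ≈ 0.0145


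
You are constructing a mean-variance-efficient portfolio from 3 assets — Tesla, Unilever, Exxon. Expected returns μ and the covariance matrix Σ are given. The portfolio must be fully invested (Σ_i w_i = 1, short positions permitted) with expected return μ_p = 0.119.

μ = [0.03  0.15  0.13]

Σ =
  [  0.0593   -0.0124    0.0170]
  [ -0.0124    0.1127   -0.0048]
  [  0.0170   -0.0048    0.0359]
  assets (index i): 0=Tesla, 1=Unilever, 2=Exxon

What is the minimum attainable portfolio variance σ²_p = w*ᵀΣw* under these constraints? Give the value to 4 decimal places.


0.0219

g=Σ⁻¹μ = [-0.3265  1.4642  3.9715]
h=Σ⁻¹𝟙 = [12.4947  11.2463  23.4421]
a=μᵀg=0.726135  b=𝟙ᵀg=5.109259  c=𝟙ᵀh=47.183138  D=ac−b²=8.156816
λ₁=(c·0.119−b)/D = (47.183138·0.119−5.109259)/8.156816 = 0.061977
λ₂=(a−b·0.119)/D = (0.726135−5.109259·0.119)/8.156816 = 0.014483
w* = 0.061977·g + 0.014483·h:
  w_0 = 0.061977·-0.3265 + 0.014483·12.4947 = 0.1607  (Tesla)
  w_1 = 0.061977·1.4642 + 0.014483·11.2463 = 0.2536  (Unilever)
  w_2 = 0.061977·3.9715 + 0.014483·23.4421 = 0.5857  (Exxon)
Σw_i=1.0000  μᵀw=0.1190
σ²=wᵀΣw=λ₁·μ_p+λ₂ = 0.061977·0.119 + 0.014483 = 0.021858 ≈ 0.0219


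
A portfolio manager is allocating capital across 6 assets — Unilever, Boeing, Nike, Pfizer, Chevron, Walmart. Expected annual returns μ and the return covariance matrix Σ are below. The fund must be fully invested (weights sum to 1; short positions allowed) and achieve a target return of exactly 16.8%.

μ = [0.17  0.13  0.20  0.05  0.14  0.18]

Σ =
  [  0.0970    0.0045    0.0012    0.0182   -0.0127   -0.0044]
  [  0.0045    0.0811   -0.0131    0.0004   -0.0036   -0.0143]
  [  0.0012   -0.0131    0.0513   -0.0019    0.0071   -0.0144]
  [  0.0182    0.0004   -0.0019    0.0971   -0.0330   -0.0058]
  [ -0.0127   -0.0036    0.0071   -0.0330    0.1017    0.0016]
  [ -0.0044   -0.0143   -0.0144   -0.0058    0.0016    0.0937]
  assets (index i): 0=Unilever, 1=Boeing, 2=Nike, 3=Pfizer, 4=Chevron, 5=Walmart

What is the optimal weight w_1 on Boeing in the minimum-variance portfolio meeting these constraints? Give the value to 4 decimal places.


0.1873

p=Σ⁻¹μ = [1.7130  3.0302  5.3826  1.0306  1.6041  3.3275]
q=Σ⁻¹𝟙 = [8.9205  20.3943  28.4856  15.1036  14.2777  19.2725]
a=μᵀp=2.636703  b=𝟙ᵀp=16.087961  c=𝟙ᵀq=106.454122  D=ac−b²=21.865366
λ₁=(c·0.168−b)/D = (106.454122·0.168−16.087961)/21.865366 = 0.082154
λ₂=(a−b·0.168)/D = (2.636703−16.087961·0.168)/21.865366 = -0.003022
w* = 0.082154·p + -0.003022·q:
  w_0 = 0.082154·1.7130 + -0.003022·8.9205 = 0.1138  (Unilever)
  w_1 = 0.082154·3.0302 + -0.003022·20.3943 = 0.1873  (Boeing)
  w_2 = 0.082154·5.3826 + -0.003022·28.4856 = 0.3561  (Nike)
  w_3 = 0.082154·1.0306 + -0.003022·15.1036 = 0.0390  (Pfizer)
  w_4 = 0.082154·1.6041 + -0.003022·14.2777 = 0.0886  (Chevron)
  w_5 = 0.082154·3.3275 + -0.003022·19.2725 = 0.2151  (Walmart)
Σw_i=1.0000  μᵀw=0.1680
σ²=wᵀΣw=λ₁·μ_p+λ₂ = 0.082154·0.168 + -0.003022 = 0.010780 ≈ 0.0108


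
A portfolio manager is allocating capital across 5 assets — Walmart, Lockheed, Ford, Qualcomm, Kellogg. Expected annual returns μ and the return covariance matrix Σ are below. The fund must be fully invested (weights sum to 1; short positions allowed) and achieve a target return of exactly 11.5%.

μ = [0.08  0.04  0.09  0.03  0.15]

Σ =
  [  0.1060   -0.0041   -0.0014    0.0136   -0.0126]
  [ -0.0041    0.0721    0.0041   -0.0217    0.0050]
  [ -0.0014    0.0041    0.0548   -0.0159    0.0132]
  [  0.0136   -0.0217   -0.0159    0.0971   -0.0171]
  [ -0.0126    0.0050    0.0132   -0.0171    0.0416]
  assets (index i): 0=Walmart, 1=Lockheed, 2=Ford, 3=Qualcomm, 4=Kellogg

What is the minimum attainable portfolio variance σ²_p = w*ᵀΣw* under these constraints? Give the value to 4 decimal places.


x=Σ⁻¹μ = [1.1223  0.6334  0.9901  1.1660  4.0347]
y=Σ⁻¹𝟙 = [11.1059  17.7366  16.2569  20.3867  28.4921]
a=μᵀx=0.844410  b=𝟙ᵀx=7.946473  c=𝟙ᵀy=93.978191  D=ac−b²=16.209710
λ₁=(c·0.115−b)/D = (93.978191·0.115−7.946473)/16.209710 = 0.176500
λ₂=(a−b·0.115)/D = (0.844410−7.946473·0.115)/16.209710 = -0.004283
w* = 0.176500·x + -0.004283·y:
  w_0 = 0.176500·1.1223 + -0.004283·11.1059 = 0.1505  (Walmart)
  w_1 = 0.176500·0.6334 + -0.004283·17.7366 = 0.0358  (Lockheed)
  w_2 = 0.176500·0.9901 + -0.004283·16.2569 = 0.1051  (Ford)
  w_3 = 0.176500·1.1660 + -0.004283·20.3867 = 0.1185  (Qualcomm)
  w_4 = 0.176500·4.0347 + -0.004283·28.4921 = 0.5901  (Kellogg)
Σw_i=1.0000  μᵀw=0.1150
σ²=wᵀΣw=λ₁·μ_p+λ₂ = 0.176500·0.115 + -0.004283 = 0.016014 ≈ 0.0160

0.0160


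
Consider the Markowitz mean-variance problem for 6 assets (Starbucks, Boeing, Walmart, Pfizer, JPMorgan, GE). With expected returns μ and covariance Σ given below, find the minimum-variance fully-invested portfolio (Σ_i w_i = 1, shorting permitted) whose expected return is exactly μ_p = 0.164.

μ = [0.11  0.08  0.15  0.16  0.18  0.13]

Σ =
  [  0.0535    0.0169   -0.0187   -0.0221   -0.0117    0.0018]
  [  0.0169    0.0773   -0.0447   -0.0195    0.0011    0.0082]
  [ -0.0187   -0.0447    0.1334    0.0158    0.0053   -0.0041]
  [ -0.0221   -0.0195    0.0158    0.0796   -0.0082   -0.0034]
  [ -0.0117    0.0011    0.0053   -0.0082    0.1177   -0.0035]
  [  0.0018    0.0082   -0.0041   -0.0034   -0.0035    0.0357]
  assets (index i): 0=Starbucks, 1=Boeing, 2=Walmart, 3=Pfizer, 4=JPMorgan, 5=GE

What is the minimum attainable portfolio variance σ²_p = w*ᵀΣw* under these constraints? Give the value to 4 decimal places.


u=Σ⁻¹μ = [3.9872  1.7006  1.8629  3.5522  2.1868  3.8165]
v=Σ⁻¹𝟙 = [30.5641  18.2692  15.2618  25.0428  13.2451  27.7102]
a=μᵀu=2.312192  b=𝟙ᵀu=17.106148  c=𝟙ᵀv=130.093186  D=ac−b²=8.180090
λ₁=(c·0.164−b)/D = (130.093186·0.164−17.106148)/8.180090 = 0.517003
λ₂=(a−b·0.164)/D = (2.312192−17.106148·0.164)/8.180090 = -0.060295
w* = 0.517003·u + -0.060295·v:
  w_0 = 0.517003·3.9872 + -0.060295·30.5641 = 0.2185  (Starbucks)
  w_1 = 0.517003·1.7006 + -0.060295·18.2692 = -0.2223  (Boeing)
  w_2 = 0.517003·1.8629 + -0.060295·15.2618 = 0.0429  (Walmart)
  w_3 = 0.517003·3.5522 + -0.060295·25.0428 = 0.3265  (Pfizer)
  w_4 = 0.517003·2.1868 + -0.060295·13.2451 = 0.3320  (JPMorgan)
  w_5 = 0.517003·3.8165 + -0.060295·27.7102 = 0.3023  (GE)
Σw_i=1.0000  μᵀw=0.1640
σ²=wᵀΣw=λ₁·μ_p+λ₂ = 0.517003·0.164 + -0.060295 = 0.024494 ≈ 0.0245

0.0245


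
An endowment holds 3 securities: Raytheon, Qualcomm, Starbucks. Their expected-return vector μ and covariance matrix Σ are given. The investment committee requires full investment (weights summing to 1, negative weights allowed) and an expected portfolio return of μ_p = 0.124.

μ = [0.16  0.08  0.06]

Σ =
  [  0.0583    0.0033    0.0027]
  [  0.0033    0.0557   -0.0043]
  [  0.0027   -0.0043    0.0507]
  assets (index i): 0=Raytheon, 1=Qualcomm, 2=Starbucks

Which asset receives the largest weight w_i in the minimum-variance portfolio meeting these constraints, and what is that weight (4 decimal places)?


u=Σ⁻¹μ = [2.6131  1.3710  1.1606]
v=Σ⁻¹𝟙 = [15.1484  18.6383  20.4979]
a=μᵀu=0.597408  b=𝟙ᵀu=5.144673  c=𝟙ᵀv=54.284534  D=ac−b²=5.962375
λ₁=(c·0.124−b)/D = (54.284534·0.124−5.144673)/5.962375 = 0.266104
λ₂=(a−b·0.124)/D = (0.597408−5.144673·0.124)/5.962375 = -0.006798
w* = 0.266104·u + -0.006798·v:
  w_0 = 0.266104·2.6131 + -0.006798·15.1484 = 0.5924  (Raytheon)
  w_1 = 0.266104·1.3710 + -0.006798·18.6383 = 0.2381  (Qualcomm)
  w_2 = 0.266104·1.1606 + -0.006798·20.4979 = 0.1695  (Starbucks)
Σw_i=1.0000  μᵀw=0.1240
σ²=wᵀΣw=λ₁·μ_p+λ₂ = 0.266104·0.124 + -0.006798 = 0.026199 ≈ 0.0262

Raytheon (0.5924)


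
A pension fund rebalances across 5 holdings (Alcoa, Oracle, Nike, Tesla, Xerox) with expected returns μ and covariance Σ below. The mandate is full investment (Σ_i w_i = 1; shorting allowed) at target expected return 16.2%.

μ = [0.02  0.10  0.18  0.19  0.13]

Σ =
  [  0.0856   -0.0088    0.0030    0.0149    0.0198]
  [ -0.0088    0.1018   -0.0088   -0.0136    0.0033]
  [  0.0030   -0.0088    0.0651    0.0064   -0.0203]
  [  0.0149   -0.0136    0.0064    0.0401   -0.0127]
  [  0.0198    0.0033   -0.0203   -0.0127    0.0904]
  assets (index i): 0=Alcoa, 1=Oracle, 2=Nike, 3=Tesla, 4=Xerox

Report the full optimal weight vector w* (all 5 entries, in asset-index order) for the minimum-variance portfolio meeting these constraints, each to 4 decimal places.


-0.0143  0.1631  0.2347  0.3931  0.2235

x=Σ⁻¹μ = [-1.6206  1.9056  3.5268  6.5100  3.4300]
y=Σ⁻¹𝟙 = [2.6189  15.4463  20.0858  31.9926  18.9294]
a=μᵀx=2.475786  b=𝟙ᵀx=13.751870  c=𝟙ᵀy=89.073020  D=ac−b²=31.411801
λ₁=(c·0.162−b)/D = (89.073020·0.162−13.751870)/31.411801 = 0.021583
λ₂=(a−b·0.162)/D = (2.475786−13.751870·0.162)/31.411801 = 0.007895
w* = 0.021583·x + 0.007895·y:
  w_0 = 0.021583·-1.6206 + 0.007895·2.6189 = -0.0143  (Alcoa)
  w_1 = 0.021583·1.9056 + 0.007895·15.4463 = 0.1631  (Oracle)
  w_2 = 0.021583·3.5268 + 0.007895·20.0858 = 0.2347  (Nike)
  w_3 = 0.021583·6.5100 + 0.007895·31.9926 = 0.3931  (Tesla)
  w_4 = 0.021583·3.4300 + 0.007895·18.9294 = 0.2235  (Xerox)
Σw_i=1.0000  μᵀw=0.1620
σ²=wᵀΣw=λ₁·μ_p+λ₂ = 0.021583·0.162 + 0.007895 = 0.011391 ≈ 0.0114


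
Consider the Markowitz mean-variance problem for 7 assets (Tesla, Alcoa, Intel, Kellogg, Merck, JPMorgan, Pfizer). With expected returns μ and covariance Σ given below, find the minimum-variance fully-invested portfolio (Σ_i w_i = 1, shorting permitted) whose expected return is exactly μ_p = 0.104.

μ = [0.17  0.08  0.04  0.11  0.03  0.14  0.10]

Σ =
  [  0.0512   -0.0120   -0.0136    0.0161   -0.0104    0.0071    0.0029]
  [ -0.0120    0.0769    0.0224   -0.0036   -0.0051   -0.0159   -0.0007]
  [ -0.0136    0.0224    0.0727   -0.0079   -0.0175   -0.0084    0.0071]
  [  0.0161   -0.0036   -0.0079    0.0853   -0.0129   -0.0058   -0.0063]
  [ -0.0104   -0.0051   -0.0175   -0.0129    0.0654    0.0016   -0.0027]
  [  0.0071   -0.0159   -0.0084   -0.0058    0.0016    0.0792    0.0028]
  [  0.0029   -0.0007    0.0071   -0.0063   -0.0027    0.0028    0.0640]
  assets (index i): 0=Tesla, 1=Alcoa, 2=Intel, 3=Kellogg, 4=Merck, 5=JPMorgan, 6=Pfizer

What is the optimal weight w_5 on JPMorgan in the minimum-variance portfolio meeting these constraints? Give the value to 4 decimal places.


0.1374

x=Σ⁻¹μ = [3.7192  1.8244  1.3540  1.3003  1.8205  1.9537  1.3830]
y=Σ⁻¹𝟙 = [27.8063  16.7608  23.3955  16.1188  30.6499  16.0414  14.1308]
a=μᵀx=1.441850  b=𝟙ᵀx=13.355199  c=𝟙ᵀy=144.903587  D=ac−b²=30.567955
λ₁=(c·0.104−b)/D = (144.903587·0.104−13.355199)/30.567955 = 0.056097
λ₂=(a−b·0.104)/D = (1.441850−13.355199·0.104)/30.567955 = 0.001731
w* = 0.056097·x + 0.001731·y:
  w_0 = 0.056097·3.7192 + 0.001731·27.8063 = 0.2568  (Tesla)
  w_1 = 0.056097·1.8244 + 0.001731·16.7608 = 0.1314  (Alcoa)
  w_2 = 0.056097·1.3540 + 0.001731·23.3955 = 0.1165  (Intel)
  w_3 = 0.056097·1.3003 + 0.001731·16.1188 = 0.1008  (Kellogg)
  w_4 = 0.056097·1.8205 + 0.001731·30.6499 = 0.1552  (Merck)
  w_5 = 0.056097·1.9537 + 0.001731·16.0414 = 0.1374  (JPMorgan)
  w_6 = 0.056097·1.3830 + 0.001731·14.1308 = 0.1020  (Pfizer)
Σw_i=1.0000  μᵀw=0.1040
σ²=wᵀΣw=λ₁·μ_p+λ₂ = 0.056097·0.104 + 0.001731 = 0.007565 ≈ 0.0076


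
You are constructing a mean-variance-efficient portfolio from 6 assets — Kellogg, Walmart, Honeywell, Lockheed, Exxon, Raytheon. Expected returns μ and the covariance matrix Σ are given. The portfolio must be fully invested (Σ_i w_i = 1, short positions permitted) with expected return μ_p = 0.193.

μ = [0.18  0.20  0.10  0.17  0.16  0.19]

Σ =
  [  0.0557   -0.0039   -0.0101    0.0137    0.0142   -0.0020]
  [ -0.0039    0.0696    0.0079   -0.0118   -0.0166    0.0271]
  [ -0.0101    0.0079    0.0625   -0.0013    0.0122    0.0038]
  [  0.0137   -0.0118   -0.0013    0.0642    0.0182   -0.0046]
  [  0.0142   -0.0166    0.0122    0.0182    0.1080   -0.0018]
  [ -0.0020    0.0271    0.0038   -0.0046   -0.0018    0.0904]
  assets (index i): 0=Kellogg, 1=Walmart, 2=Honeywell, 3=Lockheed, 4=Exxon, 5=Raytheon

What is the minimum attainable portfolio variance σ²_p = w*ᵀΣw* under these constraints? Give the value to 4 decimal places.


x=Σ⁻¹μ = [2.9023  2.9959  1.4614  2.4192  1.0101  1.3497]
y=Σ⁻¹𝟙 = [17.3567  14.2827  15.8353  13.8771  5.1669  7.3077]
a=μᵀx=2.097044  b=𝟙ᵀx=12.138547  c=𝟙ᵀy=73.826371  D=ac−b²=7.472866
λ₁=(c·0.193−b)/D = (73.826371·0.193−12.138547)/7.472866 = 0.282347
λ₂=(a−b·0.193)/D = (2.097044−12.138547·0.193)/7.472866 = -0.032878
w* = 0.282347·x + -0.032878·y:
  w_0 = 0.282347·2.9023 + -0.032878·17.3567 = 0.2488  (Kellogg)
  w_1 = 0.282347·2.9959 + -0.032878·14.2827 = 0.3763  (Walmart)
  w_2 = 0.282347·1.4614 + -0.032878·15.8353 = -0.1080  (Honeywell)
  w_3 = 0.282347·2.4192 + -0.032878·13.8771 = 0.2268  (Lockheed)
  w_4 = 0.282347·1.0101 + -0.032878·5.1669 = 0.1153  (Exxon)
  w_5 = 0.282347·1.3497 + -0.032878·7.3077 = 0.1408  (Raytheon)
Σw_i=1.0000  μᵀw=0.1930
σ²=wᵀΣw=λ₁·μ_p+λ₂ = 0.282347·0.193 + -0.032878 = 0.021615 ≈ 0.0216

0.0216


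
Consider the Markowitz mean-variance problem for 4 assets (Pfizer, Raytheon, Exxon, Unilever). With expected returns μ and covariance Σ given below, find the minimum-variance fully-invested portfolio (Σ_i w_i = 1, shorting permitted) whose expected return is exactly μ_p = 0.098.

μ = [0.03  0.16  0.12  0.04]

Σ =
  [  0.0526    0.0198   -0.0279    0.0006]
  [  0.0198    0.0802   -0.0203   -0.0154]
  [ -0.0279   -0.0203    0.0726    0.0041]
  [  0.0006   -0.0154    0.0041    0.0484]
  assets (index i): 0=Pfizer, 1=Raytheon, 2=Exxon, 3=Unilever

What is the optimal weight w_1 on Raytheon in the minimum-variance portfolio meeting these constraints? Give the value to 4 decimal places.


0.2831

x=Σ⁻¹μ = [0.9629  2.7197  2.7015  1.4510]
y=Σ⁻¹𝟙 = [26.8658  17.3408  27.6198  23.5059]
a=μᵀx=0.846256  b=𝟙ᵀx=7.835117  c=𝟙ᵀy=95.332376  D=ac−b²=19.286517
λ₁=(c·0.098−b)/D = (95.332376·0.098−7.835117)/19.286517 = 0.078161
λ₂=(a−b·0.098)/D = (0.846256−7.835117·0.098)/19.286517 = 0.004066
w* = 0.078161·x + 0.004066·y:
  w_0 = 0.078161·0.9629 + 0.004066·26.8658 = 0.1845  (Pfizer)
  w_1 = 0.078161·2.7197 + 0.004066·17.3408 = 0.2831  (Raytheon)
  w_2 = 0.078161·2.7015 + 0.004066·27.6198 = 0.3234  (Exxon)
  w_3 = 0.078161·1.4510 + 0.004066·23.5059 = 0.2090  (Unilever)
Σw_i=1.0000  μᵀw=0.0980
σ²=wᵀΣw=λ₁·μ_p+λ₂ = 0.078161·0.098 + 0.004066 = 0.011726 ≈ 0.0117


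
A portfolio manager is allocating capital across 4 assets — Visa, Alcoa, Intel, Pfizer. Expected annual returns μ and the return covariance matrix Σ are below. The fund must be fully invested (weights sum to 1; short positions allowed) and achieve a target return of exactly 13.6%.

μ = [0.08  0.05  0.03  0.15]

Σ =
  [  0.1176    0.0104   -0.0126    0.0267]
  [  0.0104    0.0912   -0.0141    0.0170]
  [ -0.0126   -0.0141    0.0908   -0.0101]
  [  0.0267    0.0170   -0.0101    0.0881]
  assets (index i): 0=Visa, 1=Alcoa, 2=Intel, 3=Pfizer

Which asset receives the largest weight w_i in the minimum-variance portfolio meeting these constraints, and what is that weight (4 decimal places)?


p=Σ⁻¹μ = [0.3536  0.3020  0.6051  1.6065]
q=Σ⁻¹𝟙 = [7.1241  10.7793  14.6536  8.7916]
a=μᵀp=0.302522  b=𝟙ᵀp=2.867240  c=𝟙ᵀq=41.348559  D=ac−b²=4.287804
λ₁=(c·0.136−b)/D = (41.348559·0.136−2.867240)/4.287804 = 0.642792
λ₂=(a−b·0.136)/D = (0.302522−2.867240·0.136)/4.287804 = -0.020389
w* = 0.642792·p + -0.020389·q:
  w_0 = 0.642792·0.3536 + -0.020389·7.1241 = 0.0821  (Visa)
  w_1 = 0.642792·0.3020 + -0.020389·10.7793 = -0.0256  (Alcoa)
  w_2 = 0.642792·0.6051 + -0.020389·14.6536 = 0.0902  (Intel)
  w_3 = 0.642792·1.6065 + -0.020389·8.7916 = 0.8534  (Pfizer)
Σw_i=1.0000  μᵀw=0.1360
σ²=wᵀΣw=λ₁·μ_p+λ₂ = 0.642792·0.136 + -0.020389 = 0.067031 ≈ 0.0670

Pfizer (0.8534)


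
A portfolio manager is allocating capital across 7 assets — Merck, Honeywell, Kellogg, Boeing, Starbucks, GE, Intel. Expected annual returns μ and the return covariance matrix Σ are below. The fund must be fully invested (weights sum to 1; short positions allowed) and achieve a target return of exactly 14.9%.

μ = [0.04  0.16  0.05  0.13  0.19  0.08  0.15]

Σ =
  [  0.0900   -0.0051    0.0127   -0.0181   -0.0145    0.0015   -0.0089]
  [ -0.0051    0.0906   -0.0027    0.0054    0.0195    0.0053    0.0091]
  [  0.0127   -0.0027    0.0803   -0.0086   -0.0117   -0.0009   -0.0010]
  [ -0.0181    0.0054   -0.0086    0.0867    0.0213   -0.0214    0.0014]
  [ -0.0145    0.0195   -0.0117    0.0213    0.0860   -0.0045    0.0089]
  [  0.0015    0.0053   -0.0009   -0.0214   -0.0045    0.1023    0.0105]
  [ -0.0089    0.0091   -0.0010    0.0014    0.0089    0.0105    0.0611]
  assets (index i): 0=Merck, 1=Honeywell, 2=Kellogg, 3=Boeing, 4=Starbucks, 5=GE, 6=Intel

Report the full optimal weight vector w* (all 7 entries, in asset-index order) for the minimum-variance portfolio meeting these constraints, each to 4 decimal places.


u=Σ⁻¹μ = [1.1486  1.1387  0.9302  1.5251  1.7311  0.9016  2.0259]
v=Σ⁻¹𝟙 = [15.5512  7.1982  13.6597  15.9497  9.6838  11.6188  14.0106]
a=μᵀu=1.177831  b=𝟙ᵀu=9.401221  c=𝟙ᵀv=87.671968  D=ac−b²=14.879798
λ₁=(c·0.149−b)/D = (87.671968·0.149−9.401221)/14.879798 = 0.246099
λ₂=(a−b·0.149)/D = (1.177831−9.401221·0.149)/14.879798 = -0.014983
w* = 0.246099·u + -0.014983·v:
  w_0 = 0.246099·1.1486 + -0.014983·15.5512 = 0.0497  (Merck)
  w_1 = 0.246099·1.1387 + -0.014983·7.1982 = 0.1724  (Honeywell)
  w_2 = 0.246099·0.9302 + -0.014983·13.6597 = 0.0242  (Kellogg)
  w_3 = 0.246099·1.5251 + -0.014983·15.9497 = 0.1363  (Boeing)
  w_4 = 0.246099·1.7311 + -0.014983·9.6838 = 0.2809  (Starbucks)
  w_5 = 0.246099·0.9016 + -0.014983·11.6188 = 0.0478  (GE)
  w_6 = 0.246099·2.0259 + -0.014983·14.0106 = 0.2886  (Intel)
Σw_i=1.0000  μᵀw=0.1490
σ²=wᵀΣw=λ₁·μ_p+λ₂ = 0.246099·0.149 + -0.014983 = 0.021685 ≈ 0.0217

0.0497  0.1724  0.0242  0.1363  0.2809  0.0478  0.2886


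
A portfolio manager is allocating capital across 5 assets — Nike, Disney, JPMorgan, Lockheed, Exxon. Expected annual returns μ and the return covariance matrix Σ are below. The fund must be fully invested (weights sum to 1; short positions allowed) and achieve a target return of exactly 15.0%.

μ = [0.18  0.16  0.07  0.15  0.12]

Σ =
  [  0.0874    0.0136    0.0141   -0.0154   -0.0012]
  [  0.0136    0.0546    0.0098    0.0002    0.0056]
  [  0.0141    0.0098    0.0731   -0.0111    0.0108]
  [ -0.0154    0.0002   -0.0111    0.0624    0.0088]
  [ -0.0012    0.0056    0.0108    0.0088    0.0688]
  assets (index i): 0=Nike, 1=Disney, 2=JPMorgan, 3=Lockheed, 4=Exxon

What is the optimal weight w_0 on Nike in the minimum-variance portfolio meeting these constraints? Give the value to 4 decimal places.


0.2372

x=Σ⁻¹μ = [2.1583  2.1714  0.5128  2.8573  1.1591]
y=Σ⁻¹𝟙 = [11.2242  12.4323  11.4075  19.4538  9.4397]
a=μᵀx=1.339497  b=𝟙ᵀx=8.858889  c=𝟙ᵀy=63.957573  D=ac−b²=7.191073
λ₁=(c·0.150−b)/D = (63.957573·0.150−8.858889)/7.191073 = 0.102175
λ₂=(a−b·0.150)/D = (1.339497−8.858889·0.150)/7.191073 = 0.001483
w* = 0.102175·x + 0.001483·y:
  w_0 = 0.102175·2.1583 + 0.001483·11.2242 = 0.2372  (Nike)
  w_1 = 0.102175·2.1714 + 0.001483·12.4323 = 0.2403  (Disney)
  w_2 = 0.102175·0.5128 + 0.001483·11.4075 = 0.0693  (JPMorgan)
  w_3 = 0.102175·2.8573 + 0.001483·19.4538 = 0.3208  (Lockheed)
  w_4 = 0.102175·1.1591 + 0.001483·9.4397 = 0.1324  (Exxon)
Σw_i=1.0000  μᵀw=0.1500
σ²=wᵀΣw=λ₁·μ_p+λ₂ = 0.102175·0.150 + 0.001483 = 0.016809 ≈ 0.0168


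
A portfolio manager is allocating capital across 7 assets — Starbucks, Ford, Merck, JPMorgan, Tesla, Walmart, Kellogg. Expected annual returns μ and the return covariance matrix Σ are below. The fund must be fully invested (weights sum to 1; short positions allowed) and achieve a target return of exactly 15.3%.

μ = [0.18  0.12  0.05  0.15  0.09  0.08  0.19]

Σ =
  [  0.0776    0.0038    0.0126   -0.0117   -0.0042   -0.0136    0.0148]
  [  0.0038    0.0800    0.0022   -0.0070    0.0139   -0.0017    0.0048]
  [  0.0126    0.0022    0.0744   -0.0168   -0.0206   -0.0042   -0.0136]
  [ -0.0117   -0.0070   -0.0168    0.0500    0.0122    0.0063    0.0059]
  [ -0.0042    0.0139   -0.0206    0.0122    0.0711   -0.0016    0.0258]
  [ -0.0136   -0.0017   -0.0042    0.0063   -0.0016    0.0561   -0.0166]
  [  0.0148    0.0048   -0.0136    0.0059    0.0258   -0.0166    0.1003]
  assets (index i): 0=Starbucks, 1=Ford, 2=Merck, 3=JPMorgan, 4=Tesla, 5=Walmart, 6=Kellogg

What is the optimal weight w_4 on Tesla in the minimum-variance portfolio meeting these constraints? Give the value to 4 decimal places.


u=Σ⁻¹μ = [2.6598  1.5460  1.5741  3.7851  0.3586  2.3271  1.7116]
v=Σ⁻¹𝟙 = [15.5492  11.2386  22.7203  25.7721  12.0118  23.9168  9.5711]
a=μᵀu=1.854388  b=𝟙ᵀu=13.962239  c=𝟙ᵀv=120.779945  D=ac−b²=29.028774
λ₁=(c·0.153−b)/D = (120.779945·0.153−13.962239)/29.028774 = 0.155607
λ₂=(a−b·0.153)/D = (1.854388−13.962239·0.153)/29.028774 = -0.009709
w* = 0.155607·u + -0.009709·v:
  w_0 = 0.155607·2.6598 + -0.009709·15.5492 = 0.2629  (Starbucks)
  w_1 = 0.155607·1.5460 + -0.009709·11.2386 = 0.1315  (Ford)
  w_2 = 0.155607·1.5741 + -0.009709·22.7203 = 0.0244  (Merck)
  w_3 = 0.155607·3.7851 + -0.009709·25.7721 = 0.3388  (JPMorgan)
  w_4 = 0.155607·0.3586 + -0.009709·12.0118 = -0.0608  (Tesla)
  w_5 = 0.155607·2.3271 + -0.009709·23.9168 = 0.1299  (Walmart)
  w_6 = 0.155607·1.7116 + -0.009709·9.5711 = 0.1734  (Kellogg)
Σw_i=1.0000  μᵀw=0.1530
σ²=wᵀΣw=λ₁·μ_p+λ₂ = 0.155607·0.153 + -0.009709 = 0.014099 ≈ 0.0141

-0.0608


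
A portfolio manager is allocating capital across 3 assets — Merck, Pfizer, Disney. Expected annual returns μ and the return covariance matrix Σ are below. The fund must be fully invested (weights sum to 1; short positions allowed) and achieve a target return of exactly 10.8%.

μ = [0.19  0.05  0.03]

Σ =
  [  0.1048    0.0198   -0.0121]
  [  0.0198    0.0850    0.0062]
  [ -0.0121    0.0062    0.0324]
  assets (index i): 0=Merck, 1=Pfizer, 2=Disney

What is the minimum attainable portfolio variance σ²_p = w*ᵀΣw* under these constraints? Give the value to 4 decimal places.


p=Σ⁻¹μ = [2.0067  -0.0014  1.6756]
q=Σ⁻¹𝟙 = [12.2831  6.4070  34.2254]
a=μᵀp=0.431472  b=𝟙ᵀp=3.680899  c=𝟙ᵀq=52.915483  D=ac−b²=9.282538
λ₁=(c·0.108−b)/D = (52.915483·0.108−3.680899)/9.282538 = 0.219118
λ₂=(a−b·0.108)/D = (0.431472−3.680899·0.108)/9.282538 = 0.003656
w* = 0.219118·p + 0.003656·q:
  w_0 = 0.219118·2.0067 + 0.003656·12.2831 = 0.4846  (Merck)
  w_1 = 0.219118·-0.0014 + 0.003656·6.4070 = 0.0231  (Pfizer)
  w_2 = 0.219118·1.6756 + 0.003656·34.2254 = 0.4923  (Disney)
Σw_i=1.0000  μᵀw=0.1080
σ²=wᵀΣw=λ₁·μ_p+λ₂ = 0.219118·0.108 + 0.003656 = 0.027321 ≈ 0.0273

0.0273


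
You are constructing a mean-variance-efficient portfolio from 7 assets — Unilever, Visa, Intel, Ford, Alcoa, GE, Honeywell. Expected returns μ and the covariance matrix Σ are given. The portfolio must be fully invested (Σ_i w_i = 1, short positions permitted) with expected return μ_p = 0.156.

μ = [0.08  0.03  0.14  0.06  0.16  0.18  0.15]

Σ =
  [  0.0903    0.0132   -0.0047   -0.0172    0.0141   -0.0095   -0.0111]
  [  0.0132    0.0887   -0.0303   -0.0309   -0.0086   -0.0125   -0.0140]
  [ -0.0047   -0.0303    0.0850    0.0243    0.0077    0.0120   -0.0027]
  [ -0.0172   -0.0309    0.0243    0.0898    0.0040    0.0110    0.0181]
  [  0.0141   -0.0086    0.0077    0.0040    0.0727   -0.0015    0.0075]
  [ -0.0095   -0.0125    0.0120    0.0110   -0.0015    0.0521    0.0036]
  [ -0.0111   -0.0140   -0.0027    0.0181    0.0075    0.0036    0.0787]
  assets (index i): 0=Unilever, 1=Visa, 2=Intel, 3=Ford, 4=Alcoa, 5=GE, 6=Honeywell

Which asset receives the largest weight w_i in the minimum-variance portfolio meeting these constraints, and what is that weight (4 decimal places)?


GE (0.3870)

u=Σ⁻¹μ = [1.0655  1.8117  1.7157  0.0911  1.8818  3.5804  2.0733]
v=Σ⁻¹𝟙 = [12.8108  24.8543  14.3476  12.2674  10.9405  20.9039  14.6068]
a=μᵀu=1.641796  b=𝟙ᵀu=12.219401  c=𝟙ᵀv=110.731237  D=ac−b²=32.484383
λ₁=(c·0.156−b)/D = (110.731237·0.156−12.219401)/32.484383 = 0.155603
λ₂=(a−b·0.156)/D = (1.641796−12.219401·0.156)/32.484383 = -0.008140
w* = 0.155603·u + -0.008140·v:
  w_0 = 0.155603·1.0655 + -0.008140·12.8108 = 0.0615  (Unilever)
  w_1 = 0.155603·1.8117 + -0.008140·24.8543 = 0.0796  (Visa)
  w_2 = 0.155603·1.7157 + -0.008140·14.3476 = 0.1502  (Intel)
  w_3 = 0.155603·0.0911 + -0.008140·12.2674 = -0.0857  (Ford)
  w_4 = 0.155603·1.8818 + -0.008140·10.9405 = 0.2037  (Alcoa)
  w_5 = 0.155603·3.5804 + -0.008140·20.9039 = 0.3870  (GE)
  w_6 = 0.155603·2.0733 + -0.008140·14.6068 = 0.2037  (Honeywell)
Σw_i=1.0000  μᵀw=0.1560
σ²=wᵀΣw=λ₁·μ_p+λ₂ = 0.155603·0.156 + -0.008140 = 0.016134 ≈ 0.0161


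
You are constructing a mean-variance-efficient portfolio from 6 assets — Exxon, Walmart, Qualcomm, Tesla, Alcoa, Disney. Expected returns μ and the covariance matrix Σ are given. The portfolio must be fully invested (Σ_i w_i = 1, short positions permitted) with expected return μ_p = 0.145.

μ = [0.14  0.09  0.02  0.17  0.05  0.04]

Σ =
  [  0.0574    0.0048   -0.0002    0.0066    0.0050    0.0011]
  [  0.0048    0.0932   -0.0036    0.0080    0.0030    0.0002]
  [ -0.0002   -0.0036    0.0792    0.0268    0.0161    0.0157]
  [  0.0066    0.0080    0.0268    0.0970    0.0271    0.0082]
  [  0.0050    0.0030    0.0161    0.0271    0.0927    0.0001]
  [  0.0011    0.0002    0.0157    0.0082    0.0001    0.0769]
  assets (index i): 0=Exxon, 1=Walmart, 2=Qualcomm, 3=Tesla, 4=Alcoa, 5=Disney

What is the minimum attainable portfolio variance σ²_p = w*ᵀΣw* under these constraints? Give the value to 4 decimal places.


0.0323

u=Σ⁻¹μ = [2.1883  0.7020  -0.3269  1.6080  -0.0151  0.3823]
v=Σ⁻¹𝟙 = [15.4347  9.7300  8.4364  3.2034  7.2268  10.6844]
a=μᵀu=0.650898  b=𝟙ᵀu=4.538599  c=𝟙ᵀv=54.715910  D=ac−b²=15.015571
λ₁=(c·0.145−b)/D = (54.715910·0.145−4.538599)/15.015571 = 0.226112
λ₂=(a−b·0.145)/D = (0.650898−4.538599·0.145)/15.015571 = -0.000479
w* = 0.226112·u + -0.000479·v:
  w_0 = 0.226112·2.1883 + -0.000479·15.4347 = 0.4874  (Exxon)
  w_1 = 0.226112·0.7020 + -0.000479·9.7300 = 0.1541  (Walmart)
  w_2 = 0.226112·-0.3269 + -0.000479·8.4364 = -0.0780  (Qualcomm)
  w_3 = 0.226112·1.6080 + -0.000479·3.2034 = 0.3621  (Tesla)
  w_4 = 0.226112·-0.0151 + -0.000479·7.2268 = -0.0069  (Alcoa)
  w_5 = 0.226112·0.3823 + -0.000479·10.6844 = 0.0813  (Disney)
Σw_i=1.0000  μᵀw=0.1450
σ²=wᵀΣw=λ₁·μ_p+λ₂ = 0.226112·0.145 + -0.000479 = 0.032307 ≈ 0.0323


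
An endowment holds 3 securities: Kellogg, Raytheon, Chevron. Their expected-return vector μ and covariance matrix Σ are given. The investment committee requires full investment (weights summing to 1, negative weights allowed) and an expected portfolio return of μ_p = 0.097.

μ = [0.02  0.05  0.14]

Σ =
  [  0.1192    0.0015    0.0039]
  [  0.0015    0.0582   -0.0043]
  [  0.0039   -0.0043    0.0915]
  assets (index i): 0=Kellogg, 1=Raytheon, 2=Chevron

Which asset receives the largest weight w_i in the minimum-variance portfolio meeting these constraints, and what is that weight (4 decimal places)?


Chevron (0.5450)

u=Σ⁻¹μ = [0.1041  0.9725  1.5713]
v=Σ⁻¹𝟙 = [7.7908  17.8262  11.4346]
a=μᵀu=0.270693  b=𝟙ᵀu=2.647972  c=𝟙ᵀv=37.051609  D=ac−b²=3.017863
λ₁=(c·0.097−b)/D = (37.051609·0.097−2.647972)/3.017863 = 0.313478
λ₂=(a−b·0.097)/D = (0.270693−2.647972·0.097)/3.017863 = 0.004586
w* = 0.313478·u + 0.004586·v:
  w_0 = 0.313478·0.1041 + 0.004586·7.7908 = 0.0684  (Kellogg)
  w_1 = 0.313478·0.9725 + 0.004586·17.8262 = 0.3866  (Raytheon)
  w_2 = 0.313478·1.5713 + 0.004586·11.4346 = 0.5450  (Chevron)
Σw_i=1.0000  μᵀw=0.0970
σ²=wᵀΣw=λ₁·μ_p+λ₂ = 0.313478·0.097 + 0.004586 = 0.034993 ≈ 0.0350


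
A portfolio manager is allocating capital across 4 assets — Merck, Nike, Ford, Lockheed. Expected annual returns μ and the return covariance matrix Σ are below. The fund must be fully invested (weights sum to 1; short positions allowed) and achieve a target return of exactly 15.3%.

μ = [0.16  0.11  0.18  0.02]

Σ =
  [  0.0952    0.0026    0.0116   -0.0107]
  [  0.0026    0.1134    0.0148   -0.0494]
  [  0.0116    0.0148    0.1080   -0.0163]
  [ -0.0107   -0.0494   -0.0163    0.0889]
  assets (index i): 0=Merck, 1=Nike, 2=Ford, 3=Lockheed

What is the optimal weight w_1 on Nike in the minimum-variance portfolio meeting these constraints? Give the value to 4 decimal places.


0.1542

p=Σ⁻¹μ = [1.6216  1.3703  1.5252  1.4613]
q=Σ⁻¹𝟙 = [11.6225  17.9363  9.2212  24.3051]
a=μᵀp=0.713971  b=𝟙ᵀp=5.978522  c=𝟙ᵀq=63.085140  D=ac−b²=9.298235
λ₁=(c·0.153−b)/D = (63.085140·0.153−5.978522)/9.298235 = 0.395075
λ₂=(a−b·0.153)/D = (0.713971−5.978522·0.153)/9.298235 = -0.021589
w* = 0.395075·p + -0.021589·q:
  w_0 = 0.395075·1.6216 + -0.021589·11.6225 = 0.3897  (Merck)
  w_1 = 0.395075·1.3703 + -0.021589·17.9363 = 0.1542  (Nike)
  w_2 = 0.395075·1.5252 + -0.021589·9.2212 = 0.4035  (Ford)
  w_3 = 0.395075·1.4613 + -0.021589·24.3051 = 0.0526  (Lockheed)
Σw_i=1.0000  μᵀw=0.1530
σ²=wᵀΣw=λ₁·μ_p+λ₂ = 0.395075·0.153 + -0.021589 = 0.038857 ≈ 0.0389


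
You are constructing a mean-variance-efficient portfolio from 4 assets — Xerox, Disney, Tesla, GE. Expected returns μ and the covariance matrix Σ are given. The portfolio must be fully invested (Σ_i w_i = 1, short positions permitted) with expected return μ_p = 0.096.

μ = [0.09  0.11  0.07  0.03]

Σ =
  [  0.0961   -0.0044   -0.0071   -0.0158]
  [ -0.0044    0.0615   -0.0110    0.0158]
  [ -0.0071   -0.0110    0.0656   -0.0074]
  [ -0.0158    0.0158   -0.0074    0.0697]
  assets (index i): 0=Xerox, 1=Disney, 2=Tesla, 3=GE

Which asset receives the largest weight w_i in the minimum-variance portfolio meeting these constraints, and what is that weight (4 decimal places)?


Disney (0.4971)

u=Σ⁻¹μ = [1.2152  2.0548  1.5893  0.4088]
v=Σ⁻¹𝟙 = [15.4601  17.0490  21.6126  16.2816]
a=μᵀu=0.458912  b=𝟙ᵀu=5.268133  c=𝟙ᵀv=70.403367  D=ac−b²=4.555741
λ₁=(c·0.096−b)/D = (70.403367·0.096−5.268133)/4.555741 = 0.327189
λ₂=(a−b·0.096)/D = (0.458912−5.268133·0.096)/4.555741 = -0.010279
w* = 0.327189·u + -0.010279·v:
  w_0 = 0.327189·1.2152 + -0.010279·15.4601 = 0.2387  (Xerox)
  w_1 = 0.327189·2.0548 + -0.010279·17.0490 = 0.4971  (Disney)
  w_2 = 0.327189·1.5893 + -0.010279·21.6126 = 0.2978  (Tesla)
  w_3 = 0.327189·0.4088 + -0.010279·16.2816 = -0.0336  (GE)
Σw_i=1.0000  μᵀw=0.0960
σ²=wᵀΣw=λ₁·μ_p+λ₂ = 0.327189·0.096 + -0.010279 = 0.021131 ≈ 0.0211


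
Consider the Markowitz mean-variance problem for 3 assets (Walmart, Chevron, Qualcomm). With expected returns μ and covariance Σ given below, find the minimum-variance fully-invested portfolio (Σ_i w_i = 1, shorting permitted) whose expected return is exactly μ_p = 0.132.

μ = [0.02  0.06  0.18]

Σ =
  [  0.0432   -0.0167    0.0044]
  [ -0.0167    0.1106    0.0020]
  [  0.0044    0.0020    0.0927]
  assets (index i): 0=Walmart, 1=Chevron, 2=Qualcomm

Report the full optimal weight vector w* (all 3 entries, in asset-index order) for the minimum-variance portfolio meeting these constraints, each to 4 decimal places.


u=Σ⁻¹μ = [0.4941  0.5826  1.9057]
v=Σ⁻¹𝟙 = [27.2299  12.9865  9.2148]
a=μᵀu=0.387871  b=𝟙ᵀu=2.982459  c=𝟙ᵀv=49.431208  D=ac−b²=10.277857
λ₁=(c·0.132−b)/D = (49.431208·0.132−2.982459)/10.277857 = 0.344669
λ₂=(a−b·0.132)/D = (0.387871−2.982459·0.132)/10.277857 = -0.000566
w* = 0.344669·u + -0.000566·v:
  w_0 = 0.344669·0.4941 + -0.000566·27.2299 = 0.1549  (Walmart)
  w_1 = 0.344669·0.5826 + -0.000566·12.9865 = 0.1935  (Chevron)
  w_2 = 0.344669·1.9057 + -0.000566·9.2148 = 0.6516  (Qualcomm)
Σw_i=1.0000  μᵀw=0.1320
σ²=wᵀΣw=λ₁·μ_p+λ₂ = 0.344669·0.132 + -0.000566 = 0.044931 ≈ 0.0449

0.1549  0.1935  0.6516


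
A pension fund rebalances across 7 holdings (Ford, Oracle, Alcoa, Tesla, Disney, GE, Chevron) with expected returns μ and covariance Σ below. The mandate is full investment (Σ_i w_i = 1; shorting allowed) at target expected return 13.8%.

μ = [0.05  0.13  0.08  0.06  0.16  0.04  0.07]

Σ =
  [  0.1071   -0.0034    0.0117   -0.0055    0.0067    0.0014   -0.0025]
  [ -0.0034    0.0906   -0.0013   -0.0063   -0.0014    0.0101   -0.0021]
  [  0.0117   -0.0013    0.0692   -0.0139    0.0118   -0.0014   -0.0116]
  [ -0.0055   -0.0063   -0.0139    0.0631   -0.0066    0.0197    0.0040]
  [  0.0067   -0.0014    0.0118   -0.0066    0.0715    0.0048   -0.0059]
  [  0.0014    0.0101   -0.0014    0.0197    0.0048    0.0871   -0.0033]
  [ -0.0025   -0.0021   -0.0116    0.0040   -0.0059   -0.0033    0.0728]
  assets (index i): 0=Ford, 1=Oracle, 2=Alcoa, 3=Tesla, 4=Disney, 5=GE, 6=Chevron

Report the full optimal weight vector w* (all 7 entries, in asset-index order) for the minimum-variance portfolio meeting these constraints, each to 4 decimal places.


-0.0331  0.3061  0.0926  0.1665  0.5026  -0.1492  0.1145

x=Σ⁻¹μ = [0.3530  1.6650  1.2823  1.6392  2.2966  -0.1664  1.3145]
y=Σ⁻¹𝟙 = [8.3166  13.0435  18.1553  20.4791  13.4366  5.4173  17.5003]
a=μᵀx=0.887856  b=𝟙ᵀx=8.384234  c=𝟙ᵀy=96.348820  D=ac−b²=15.248487
λ₁=(c·0.138−b)/D = (96.348820·0.138−8.384234)/15.248487 = 0.322124
λ₂=(a−b·0.138)/D = (0.887856−8.384234·0.138)/15.248487 = -0.017652
w* = 0.322124·x + -0.017652·y:
  w_0 = 0.322124·0.3530 + -0.017652·8.3166 = -0.0331  (Ford)
  w_1 = 0.322124·1.6650 + -0.017652·13.0435 = 0.3061  (Oracle)
  w_2 = 0.322124·1.2823 + -0.017652·18.1553 = 0.0926  (Alcoa)
  w_3 = 0.322124·1.6392 + -0.017652·20.4791 = 0.1665  (Tesla)
  w_4 = 0.322124·2.2966 + -0.017652·13.4366 = 0.5026  (Disney)
  w_5 = 0.322124·-0.1664 + -0.017652·5.4173 = -0.1492  (GE)
  w_6 = 0.322124·1.3145 + -0.017652·17.5003 = 0.1145  (Chevron)
Σw_i=1.0000  μᵀw=0.1380
σ²=wᵀΣw=λ₁·μ_p+λ₂ = 0.322124·0.138 + -0.017652 = 0.026801 ≈ 0.0268


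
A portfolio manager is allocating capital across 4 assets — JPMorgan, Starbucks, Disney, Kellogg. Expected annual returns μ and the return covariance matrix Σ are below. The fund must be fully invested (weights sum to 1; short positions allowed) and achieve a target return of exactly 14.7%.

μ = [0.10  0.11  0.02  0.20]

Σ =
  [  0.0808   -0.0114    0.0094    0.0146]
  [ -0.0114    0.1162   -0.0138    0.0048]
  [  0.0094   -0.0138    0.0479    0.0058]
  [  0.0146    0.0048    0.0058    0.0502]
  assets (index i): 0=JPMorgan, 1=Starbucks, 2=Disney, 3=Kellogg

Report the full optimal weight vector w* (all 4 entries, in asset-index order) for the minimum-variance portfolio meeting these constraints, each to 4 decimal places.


0.1396  0.1770  0.1284  0.5550

u=Σ⁻¹μ = [0.6833  0.8716  0.0875  3.6919]
v=Σ⁻¹𝟙 = [9.0807  11.3856  20.7042  13.7986]
a=μᵀu=0.904331  b=𝟙ᵀu=5.334274  c=𝟙ᵀv=54.968991  D=ac−b²=21.255677
λ₁=(c·0.147−b)/D = (54.968991·0.147−5.334274)/21.255677 = 0.129197
λ₂=(a−b·0.147)/D = (0.904331−5.334274·0.147)/21.255677 = 0.005655
w* = 0.129197·u + 0.005655·v:
  w_0 = 0.129197·0.6833 + 0.005655·9.0807 = 0.1396  (JPMorgan)
  w_1 = 0.129197·0.8716 + 0.005655·11.3856 = 0.1770  (Starbucks)
  w_2 = 0.129197·0.0875 + 0.005655·20.7042 = 0.1284  (Disney)
  w_3 = 0.129197·3.6919 + 0.005655·13.7986 = 0.5550  (Kellogg)
Σw_i=1.0000  μᵀw=0.1470
σ²=wᵀΣw=λ₁·μ_p+λ₂ = 0.129197·0.147 + 0.005655 = 0.024647 ≈ 0.0246
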